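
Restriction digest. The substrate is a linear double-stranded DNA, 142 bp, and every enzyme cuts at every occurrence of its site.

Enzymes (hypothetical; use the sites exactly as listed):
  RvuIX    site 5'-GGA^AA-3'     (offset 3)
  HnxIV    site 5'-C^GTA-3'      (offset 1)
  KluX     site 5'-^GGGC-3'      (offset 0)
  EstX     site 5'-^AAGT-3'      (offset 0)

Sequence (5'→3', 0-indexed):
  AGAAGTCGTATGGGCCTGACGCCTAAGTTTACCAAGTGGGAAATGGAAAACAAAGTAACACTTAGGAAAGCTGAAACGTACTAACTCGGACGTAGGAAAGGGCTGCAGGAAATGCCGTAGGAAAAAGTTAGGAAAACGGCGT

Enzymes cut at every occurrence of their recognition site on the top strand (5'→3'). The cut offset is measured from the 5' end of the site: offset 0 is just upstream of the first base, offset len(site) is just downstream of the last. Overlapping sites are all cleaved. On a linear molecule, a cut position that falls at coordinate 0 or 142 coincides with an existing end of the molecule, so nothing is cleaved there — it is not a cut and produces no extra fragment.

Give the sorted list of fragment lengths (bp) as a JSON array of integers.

[2,2,2,4,5,5,6,6,6,6,8,9,9,9,10,11,13,14,15]

Site scan:
  RvuIX GGAAA/3: at [38, 44, 64, 94, 107, 119, 130] ⇒ [41, 47, 67, 97, 110, 122, 133]
  HnxIV CGTA/1: at [6, 76, 90, 115] ⇒ [7, 77, 91, 116]
  KluX GGGC/0: at [11, 99] ⇒ [11, 99]
  EstX AAGT/0: at [2, 24, 33, 52, 124] ⇒ [2, 24, 33, 52, 124]

Pooled cuts: [2, 7, 11, 24, 33, 41, 47, 52, 67, 77, 91, 97, 99, 110, 116, 122, 124, 133]

Fragment lengths:
  [0,2): 2 bp
  [2,7): 5 bp
  [7,11): 4 bp
  [11,24): 13 bp
  [24,33): 9 bp
  [33,41): 8 bp
  [41,47): 6 bp
  [47,52): 5 bp
  [52,67): 15 bp
  [67,77): 10 bp
  [77,91): 14 bp
  [91,97): 6 bp
  [97,99): 2 bp
  [99,110): 11 bp
  [110,116): 6 bp
  [116,122): 6 bp
  [122,124): 2 bp
  [124,133): 9 bp
  [133,142): 9 bp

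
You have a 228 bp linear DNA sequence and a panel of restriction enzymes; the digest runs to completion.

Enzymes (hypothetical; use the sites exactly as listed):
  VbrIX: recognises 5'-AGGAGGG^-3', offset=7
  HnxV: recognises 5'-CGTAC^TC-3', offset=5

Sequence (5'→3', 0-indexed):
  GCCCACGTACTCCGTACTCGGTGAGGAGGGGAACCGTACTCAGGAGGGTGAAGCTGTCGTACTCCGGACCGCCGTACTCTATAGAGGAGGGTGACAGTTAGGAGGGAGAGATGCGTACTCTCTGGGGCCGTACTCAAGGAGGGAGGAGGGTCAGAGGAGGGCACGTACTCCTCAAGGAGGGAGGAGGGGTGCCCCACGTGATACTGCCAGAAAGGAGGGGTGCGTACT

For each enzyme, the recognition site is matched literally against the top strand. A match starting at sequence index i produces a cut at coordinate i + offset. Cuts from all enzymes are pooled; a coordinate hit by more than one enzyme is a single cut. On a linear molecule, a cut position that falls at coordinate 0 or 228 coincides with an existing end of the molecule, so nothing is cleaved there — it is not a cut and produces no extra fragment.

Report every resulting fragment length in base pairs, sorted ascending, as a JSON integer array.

[7,7,7,7,9,9,9,10,10,11,12,13,13,14,14,15,15,15,31]

Scan for sites:
  VbrIX AGGAGGG/7: at [23, 41, 84, 99, 136, 143, 154, 174, 181, 212] ⇒ [30, 48, 91, 106, 143, 150, 161, 181, 188, 219]
  HnxV CGTACTC/5: at [5, 12, 34, 57, 72, 113, 128, 163] ⇒ [10, 17, 39, 62, 77, 118, 133, 168]

Pooled cuts: [10, 17, 30, 39, 48, 62, 77, 91, 106, 118, 133, 143, 150, 161, 168, 181, 188, 219]

Fragments:
  [0,10): 10 bp
  [10,17): 7 bp
  [17,30): 13 bp
  [30,39): 9 bp
  [39,48): 9 bp
  [48,62): 14 bp
  [62,77): 15 bp
  [77,91): 14 bp
  [91,106): 15 bp
  [106,118): 12 bp
  [118,133): 15 bp
  [133,143): 10 bp
  [143,150): 7 bp
  [150,161): 11 bp
  [161,168): 7 bp
  [168,181): 13 bp
  [181,188): 7 bp
  [188,219): 31 bp
  [219,228): 9 bp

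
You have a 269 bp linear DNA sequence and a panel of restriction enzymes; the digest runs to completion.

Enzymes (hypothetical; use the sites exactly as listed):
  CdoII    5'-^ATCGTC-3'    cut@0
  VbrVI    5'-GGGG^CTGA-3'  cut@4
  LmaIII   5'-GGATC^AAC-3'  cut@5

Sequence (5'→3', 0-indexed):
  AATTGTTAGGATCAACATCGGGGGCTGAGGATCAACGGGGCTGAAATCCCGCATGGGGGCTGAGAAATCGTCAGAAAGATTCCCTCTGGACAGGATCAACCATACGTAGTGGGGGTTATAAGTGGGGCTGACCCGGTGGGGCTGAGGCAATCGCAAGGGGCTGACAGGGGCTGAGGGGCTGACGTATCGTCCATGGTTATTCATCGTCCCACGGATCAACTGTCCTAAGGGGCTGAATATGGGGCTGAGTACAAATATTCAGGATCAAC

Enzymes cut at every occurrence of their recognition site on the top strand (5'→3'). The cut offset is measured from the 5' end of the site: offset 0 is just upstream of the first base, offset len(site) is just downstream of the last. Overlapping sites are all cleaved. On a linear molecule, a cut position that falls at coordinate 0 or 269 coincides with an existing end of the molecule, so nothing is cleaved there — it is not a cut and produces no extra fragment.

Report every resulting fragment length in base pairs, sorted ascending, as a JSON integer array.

[3,7,7,7,8,9,10,11,12,13,14,15,15,17,19,19,22,30,31]

Scan for sites:
  CdoII (ATCGTC, off=0): starts [66, 185, 202] → cuts [66, 185, 202]
  VbrVI (GGGGCTGA, off=4): starts [20, 36, 55, 123, 137, 156, 166, 174, 228, 240] → cuts [24, 40, 59, 127, 141, 160, 170, 178, 232, 244]
  LmaIII (GGATCAAC, off=5): starts [8, 28, 92, 212, 261] → cuts [13, 33, 97, 217, 266]

All cut coordinates (distinct, sorted): [13, 24, 33, 40, 59, 66, 97, 127, 141, 160, 170, 178, 185, 202, 217, 232, 244, 266]

Fragments:
  [0,13): 13 bp
  [13,24): 11 bp
  [24,33): 9 bp
  [33,40): 7 bp
  [40,59): 19 bp
  [59,66): 7 bp
  [66,97): 31 bp
  [97,127): 30 bp
  [127,141): 14 bp
  [141,160): 19 bp
  [160,170): 10 bp
  [170,178): 8 bp
  [178,185): 7 bp
  [185,202): 17 bp
  [202,217): 15 bp
  [217,232): 15 bp
  [232,244): 12 bp
  [244,266): 22 bp
  [266,269): 3 bp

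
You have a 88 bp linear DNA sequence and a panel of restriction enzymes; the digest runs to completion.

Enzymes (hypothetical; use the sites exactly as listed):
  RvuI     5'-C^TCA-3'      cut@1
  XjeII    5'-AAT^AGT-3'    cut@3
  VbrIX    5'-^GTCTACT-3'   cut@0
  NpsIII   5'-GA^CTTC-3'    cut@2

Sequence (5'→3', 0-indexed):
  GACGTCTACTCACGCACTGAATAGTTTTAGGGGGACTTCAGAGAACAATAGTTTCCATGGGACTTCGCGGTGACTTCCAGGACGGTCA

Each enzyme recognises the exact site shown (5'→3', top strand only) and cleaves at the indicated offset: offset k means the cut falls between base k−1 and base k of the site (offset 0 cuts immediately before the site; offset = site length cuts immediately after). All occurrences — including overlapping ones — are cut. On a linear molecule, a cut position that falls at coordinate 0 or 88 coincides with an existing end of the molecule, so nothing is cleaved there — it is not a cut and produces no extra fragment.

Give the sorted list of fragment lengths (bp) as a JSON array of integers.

[3,6,11,13,13,13,14,15]

Site scan:
  RvuI CTCA/1: at [8] ⇒ [9]
  XjeII AATAGT/3: at [19, 46] ⇒ [22, 49]
  VbrIX GTCTACT/0: at [3] ⇒ [3]
  NpsIII GACTTC/2: at [33, 60, 71] ⇒ [35, 62, 73]

Pooled cuts: [3, 9, 22, 35, 49, 62, 73]

Fragment lengths:
  [0,3): 3 bp
  [3,9): 6 bp
  [9,22): 13 bp
  [22,35): 13 bp
  [35,49): 14 bp
  [49,62): 13 bp
  [62,73): 11 bp
  [73,88): 15 bp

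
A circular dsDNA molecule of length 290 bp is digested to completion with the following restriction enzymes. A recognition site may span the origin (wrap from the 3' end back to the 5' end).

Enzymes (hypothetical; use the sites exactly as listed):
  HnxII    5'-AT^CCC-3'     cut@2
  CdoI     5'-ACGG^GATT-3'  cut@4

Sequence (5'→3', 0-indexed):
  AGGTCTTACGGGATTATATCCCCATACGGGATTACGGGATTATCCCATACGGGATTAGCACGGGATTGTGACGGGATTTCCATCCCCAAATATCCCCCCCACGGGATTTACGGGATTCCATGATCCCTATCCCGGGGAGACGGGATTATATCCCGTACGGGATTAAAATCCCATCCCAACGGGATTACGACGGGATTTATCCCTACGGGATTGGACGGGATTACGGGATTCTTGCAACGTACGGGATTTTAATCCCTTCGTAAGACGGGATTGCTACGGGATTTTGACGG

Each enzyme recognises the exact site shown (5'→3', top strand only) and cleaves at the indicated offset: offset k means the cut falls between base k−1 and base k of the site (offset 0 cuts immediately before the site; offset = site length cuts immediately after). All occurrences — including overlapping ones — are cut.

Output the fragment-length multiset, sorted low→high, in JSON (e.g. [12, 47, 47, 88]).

Scan for sites:
  HnxII ATCCC/2: at [17, 41, 81, 91, 122, 128, 149, 167, 172, 198, 251] ⇒ [19, 43, 83, 93, 124, 130, 151, 169, 174, 200, 253]
  CdoI ACGGGATT/4: at [7, 25, 33, 48, 59, 70, 100, 109, 139, 156, 178, 189, 204, 214, 222, 240, 264, 275] ⇒ [11, 29, 37, 52, 63, 74, 104, 113, 143, 160, 182, 193, 208, 218, 226, 244, 268, 279]

Pooled cuts: [11, 19, 29, 37, 43, 52, 63, 74, 83, 93, 104, 113, 124, 130, 143, 151, 160, 169, 174, 182, 193, 200, 208, 218, 226, 244, 253, 268, 279]

Fragments:
  11→19: 8 bp
  19→29: 10 bp
  29→37: 8 bp
  37→43: 6 bp
  43→52: 9 bp
  52→63: 11 bp
  63→74: 11 bp
  74→83: 9 bp
  83→93: 10 bp
  93→104: 11 bp
  104→113: 9 bp
  113→124: 11 bp
  124→130: 6 bp
  130→143: 13 bp
  143→151: 8 bp
  151→160: 9 bp
  160→169: 9 bp
  169→174: 5 bp
  174→182: 8 bp
  182→193: 11 bp
  193→200: 7 bp
  200→208: 8 bp
  208→218: 10 bp
  218→226: 8 bp
  226→244: 18 bp
  244→253: 9 bp
  253→268: 15 bp
  268→279: 11 bp
  279→11 (wrap): 290-279+11 = 22 bp

[5,6,6,7,8,8,8,8,8,8,9,9,9,9,9,9,10,10,10,11,11,11,11,11,11,13,15,18,22]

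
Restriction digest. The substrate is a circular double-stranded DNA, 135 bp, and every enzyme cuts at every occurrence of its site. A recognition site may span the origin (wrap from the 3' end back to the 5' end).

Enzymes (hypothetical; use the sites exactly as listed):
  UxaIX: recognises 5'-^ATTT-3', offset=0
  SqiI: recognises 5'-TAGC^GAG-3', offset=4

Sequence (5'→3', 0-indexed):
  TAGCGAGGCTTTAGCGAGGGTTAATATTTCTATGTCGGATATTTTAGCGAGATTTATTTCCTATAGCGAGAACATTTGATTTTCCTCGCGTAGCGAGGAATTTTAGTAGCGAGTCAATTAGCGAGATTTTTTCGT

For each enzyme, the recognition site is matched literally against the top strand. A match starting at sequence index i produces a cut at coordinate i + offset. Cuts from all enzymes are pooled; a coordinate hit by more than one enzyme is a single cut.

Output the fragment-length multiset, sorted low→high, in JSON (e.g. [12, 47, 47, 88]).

[3,3,4,5,5,6,8,10,11,11,12,12,14,15,16]

Site scan:
  UxaIX ATTT/0: at [25, 40, 51, 55, 73, 78, 99, 125] ⇒ [25, 40, 51, 55, 73, 78, 99, 125]
  SqiI TAGCGAG/4: at [0, 11, 44, 63, 90, 106, 118] ⇒ [4, 15, 48, 67, 94, 110, 122]

Pooled cuts: [4, 15, 25, 40, 48, 51, 55, 67, 73, 78, 94, 99, 110, 122, 125]

Fragment lengths:
  4→15: 11 bp
  15→25: 10 bp
  25→40: 15 bp
  40→48: 8 bp
  48→51: 3 bp
  51→55: 4 bp
  55→67: 12 bp
  67→73: 6 bp
  73→78: 5 bp
  78→94: 16 bp
  94→99: 5 bp
  99→110: 11 bp
  110→122: 12 bp
  122→125: 3 bp
  125→4 (wrap): 135-125+4 = 14 bp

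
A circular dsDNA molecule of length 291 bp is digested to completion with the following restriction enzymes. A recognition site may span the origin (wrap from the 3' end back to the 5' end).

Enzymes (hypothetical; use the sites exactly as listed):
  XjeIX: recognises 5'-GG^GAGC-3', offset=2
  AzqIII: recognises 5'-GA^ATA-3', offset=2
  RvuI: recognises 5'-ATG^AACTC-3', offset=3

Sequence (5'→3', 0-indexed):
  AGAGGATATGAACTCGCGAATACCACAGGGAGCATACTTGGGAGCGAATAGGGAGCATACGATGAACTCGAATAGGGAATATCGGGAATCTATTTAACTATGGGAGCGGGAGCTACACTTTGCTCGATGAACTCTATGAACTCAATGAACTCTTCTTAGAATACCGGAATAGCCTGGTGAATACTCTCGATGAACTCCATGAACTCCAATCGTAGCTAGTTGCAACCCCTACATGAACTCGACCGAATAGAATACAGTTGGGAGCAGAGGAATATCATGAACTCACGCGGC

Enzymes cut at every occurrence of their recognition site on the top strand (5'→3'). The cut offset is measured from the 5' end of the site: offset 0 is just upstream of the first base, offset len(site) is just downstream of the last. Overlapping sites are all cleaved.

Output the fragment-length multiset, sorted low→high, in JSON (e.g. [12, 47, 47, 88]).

[5,5,6,6,7,7,8,8,9,9,9,9,10,10,10,11,12,12,12,12,13,20,22,25,34]

Scan for sites:
  XjeIX GGGAGC/2: at [27, 39, 50, 101, 107, 259] ⇒ [29, 41, 52, 103, 109, 261]
  AzqIII GAATA/2: at [17, 45, 69, 76, 158, 166, 178, 244, 249, 269] ⇒ [19, 47, 71, 78, 160, 168, 180, 246, 251, 271]
  RvuI ATGAACTC/3: at [7, 61, 126, 135, 144, 189, 198, 232, 276] ⇒ [10, 64, 129, 138, 147, 192, 201, 235, 279]

All cut coordinates (distinct, sorted): [10, 19, 29, 41, 47, 52, 64, 71, 78, 103, 109, 129, 138, 147, 160, 168, 180, 192, 201, 235, 246, 251, 261, 271, 279]

Fragments:
  10→19: 9 bp
  19→29: 10 bp
  29→41: 12 bp
  41→47: 6 bp
  47→52: 5 bp
  52→64: 12 bp
  64→71: 7 bp
  71→78: 7 bp
  78→103: 25 bp
  103→109: 6 bp
  109→129: 20 bp
  129→138: 9 bp
  138→147: 9 bp
  147→160: 13 bp
  160→168: 8 bp
  168→180: 12 bp
  180→192: 12 bp
  192→201: 9 bp
  201→235: 34 bp
  235→246: 11 bp
  246→251: 5 bp
  251→261: 10 bp
  261→271: 10 bp
  271→279: 8 bp
  279→10 (wrap): 291-279+10 = 22 bp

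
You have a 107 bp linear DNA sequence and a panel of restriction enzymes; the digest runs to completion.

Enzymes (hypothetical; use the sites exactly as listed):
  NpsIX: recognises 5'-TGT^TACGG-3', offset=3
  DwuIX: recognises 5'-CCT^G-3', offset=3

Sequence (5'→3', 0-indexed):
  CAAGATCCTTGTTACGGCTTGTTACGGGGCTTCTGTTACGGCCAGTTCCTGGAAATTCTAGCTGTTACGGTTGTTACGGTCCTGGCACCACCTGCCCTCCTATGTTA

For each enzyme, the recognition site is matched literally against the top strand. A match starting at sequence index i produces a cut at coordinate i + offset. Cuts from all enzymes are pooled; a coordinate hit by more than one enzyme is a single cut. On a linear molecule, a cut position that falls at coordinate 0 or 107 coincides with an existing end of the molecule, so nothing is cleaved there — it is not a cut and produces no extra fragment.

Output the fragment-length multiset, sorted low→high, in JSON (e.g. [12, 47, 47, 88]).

[9,9,10,10,12,14,14,14,15]

Per-enzyme occurrences:
  NpsIX (TGTTACGG, off=3): starts [9, 19, 33, 62, 71] → cuts [12, 22, 36, 65, 74]
  DwuIX (CCTG, off=3): starts [47, 80, 90] → cuts [50, 83, 93]

All cut coordinates (distinct, sorted): [12, 22, 36, 50, 65, 74, 83, 93]

Fragments:
  [0,12): 12 bp
  [12,22): 10 bp
  [22,36): 14 bp
  [36,50): 14 bp
  [50,65): 15 bp
  [65,74): 9 bp
  [74,83): 9 bp
  [83,93): 10 bp
  [93,107): 14 bp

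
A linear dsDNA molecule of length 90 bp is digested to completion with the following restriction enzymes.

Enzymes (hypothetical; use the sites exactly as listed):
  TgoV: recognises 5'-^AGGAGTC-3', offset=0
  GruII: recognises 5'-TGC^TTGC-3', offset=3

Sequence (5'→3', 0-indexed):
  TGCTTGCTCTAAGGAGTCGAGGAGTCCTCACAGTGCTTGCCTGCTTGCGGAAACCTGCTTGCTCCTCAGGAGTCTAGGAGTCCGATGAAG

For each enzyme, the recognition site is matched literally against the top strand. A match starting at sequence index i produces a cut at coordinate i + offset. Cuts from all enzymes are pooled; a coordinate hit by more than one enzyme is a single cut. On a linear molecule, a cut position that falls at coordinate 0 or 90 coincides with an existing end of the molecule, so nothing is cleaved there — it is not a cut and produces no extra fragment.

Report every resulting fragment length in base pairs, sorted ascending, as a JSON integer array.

[3,8,8,8,8,9,14,15,17]

Per-enzyme occurrences:
  TgoV (AGGAGTC, off=0): starts [11, 19, 67, 75] → cuts [11, 19, 67, 75]
  GruII (TGCTTGC, off=3): starts [0, 33, 41, 55] → cuts [3, 36, 44, 58]

Pooled cuts: [3, 11, 19, 36, 44, 58, 67, 75]

Fragments:
  [0,3): 3 bp
  [3,11): 8 bp
  [11,19): 8 bp
  [19,36): 17 bp
  [36,44): 8 bp
  [44,58): 14 bp
  [58,67): 9 bp
  [67,75): 8 bp
  [75,90): 15 bp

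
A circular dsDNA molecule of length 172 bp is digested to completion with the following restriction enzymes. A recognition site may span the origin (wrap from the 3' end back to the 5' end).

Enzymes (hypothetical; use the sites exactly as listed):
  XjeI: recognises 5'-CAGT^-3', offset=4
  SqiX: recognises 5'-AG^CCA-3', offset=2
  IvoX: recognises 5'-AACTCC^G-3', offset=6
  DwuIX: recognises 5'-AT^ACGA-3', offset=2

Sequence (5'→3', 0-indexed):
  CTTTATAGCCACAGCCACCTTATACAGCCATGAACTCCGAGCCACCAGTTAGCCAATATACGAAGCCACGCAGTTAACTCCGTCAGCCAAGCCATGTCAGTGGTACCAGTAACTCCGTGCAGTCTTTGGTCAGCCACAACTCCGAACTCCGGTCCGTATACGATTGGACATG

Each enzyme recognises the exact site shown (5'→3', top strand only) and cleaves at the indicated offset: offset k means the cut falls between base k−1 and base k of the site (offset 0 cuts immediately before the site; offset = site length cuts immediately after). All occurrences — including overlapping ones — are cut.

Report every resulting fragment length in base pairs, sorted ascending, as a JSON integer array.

Scan for sites:
  XjeI (CAGT, off=4): starts [45, 70, 97, 106, 119] → cuts [49, 74, 101, 110, 123]
  SqiX (AGCCA, off=2): starts [6, 12, 25, 39, 50, 63, 84, 89, 131] → cuts [8, 14, 27, 41, 52, 65, 86, 91, 133]
  IvoX (AACTCCG, off=6): starts [32, 75, 110, 137, 144] → cuts [38, 81, 116, 143, 150]
  DwuIX (ATACGA, off=2): starts [57, 157] → cuts [59, 159]

All cut coordinates (distinct, sorted): [8, 14, 27, 38, 41, 49, 52, 59, 65, 74, 81, 86, 91, 101, 110, 116, 123, 133, 143, 150, 159]

Fragment lengths:
  8→14: 6 bp
  14→27: 13 bp
  27→38: 11 bp
  38→41: 3 bp
  41→49: 8 bp
  49→52: 3 bp
  52→59: 7 bp
  59→65: 6 bp
  65→74: 9 bp
  74→81: 7 bp
  81→86: 5 bp
  86→91: 5 bp
  91→101: 10 bp
  101→110: 9 bp
  110→116: 6 bp
  116→123: 7 bp
  123→133: 10 bp
  133→143: 10 bp
  143→150: 7 bp
  150→159: 9 bp
  159→8 (wrap): 172-159+8 = 21 bp

[3,3,5,5,6,6,6,7,7,7,7,8,9,9,9,10,10,10,11,13,21]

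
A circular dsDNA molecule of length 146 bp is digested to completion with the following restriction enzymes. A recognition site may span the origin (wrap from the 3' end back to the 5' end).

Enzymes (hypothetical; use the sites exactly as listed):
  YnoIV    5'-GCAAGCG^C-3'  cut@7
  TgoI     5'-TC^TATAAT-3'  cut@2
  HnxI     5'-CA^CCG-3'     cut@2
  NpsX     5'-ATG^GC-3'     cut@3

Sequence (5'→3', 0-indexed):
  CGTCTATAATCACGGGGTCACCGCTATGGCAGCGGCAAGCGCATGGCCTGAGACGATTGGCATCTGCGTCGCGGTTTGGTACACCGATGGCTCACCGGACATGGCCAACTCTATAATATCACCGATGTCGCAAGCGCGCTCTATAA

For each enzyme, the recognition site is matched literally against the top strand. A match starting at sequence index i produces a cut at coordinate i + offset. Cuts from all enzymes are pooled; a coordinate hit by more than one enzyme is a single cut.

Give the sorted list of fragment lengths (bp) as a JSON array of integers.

[4,5,6,8,8,9,10,13,14,15,16,38]

Scan for sites:
  YnoIV GCAAGCGC/7: at [34, 129] ⇒ [41, 136]
  TgoI TCTATAAT/2: at [2, 109] ⇒ [4, 111]
  HnxI CACCG/2: at [18, 81, 92, 119] ⇒ [20, 83, 94, 121]
  NpsX ATGGC/3: at [25, 42, 86, 100] ⇒ [28, 45, 89, 103]

Pooled cuts: [4, 20, 28, 41, 45, 83, 89, 94, 103, 111, 121, 136]

Fragments:
  4→20: 16 bp
  20→28: 8 bp
  28→41: 13 bp
  41→45: 4 bp
  45→83: 38 bp
  83→89: 6 bp
  89→94: 5 bp
  94→103: 9 bp
  103→111: 8 bp
  111→121: 10 bp
  121→136: 15 bp
  136→4 (wrap): 146-136+4 = 14 bp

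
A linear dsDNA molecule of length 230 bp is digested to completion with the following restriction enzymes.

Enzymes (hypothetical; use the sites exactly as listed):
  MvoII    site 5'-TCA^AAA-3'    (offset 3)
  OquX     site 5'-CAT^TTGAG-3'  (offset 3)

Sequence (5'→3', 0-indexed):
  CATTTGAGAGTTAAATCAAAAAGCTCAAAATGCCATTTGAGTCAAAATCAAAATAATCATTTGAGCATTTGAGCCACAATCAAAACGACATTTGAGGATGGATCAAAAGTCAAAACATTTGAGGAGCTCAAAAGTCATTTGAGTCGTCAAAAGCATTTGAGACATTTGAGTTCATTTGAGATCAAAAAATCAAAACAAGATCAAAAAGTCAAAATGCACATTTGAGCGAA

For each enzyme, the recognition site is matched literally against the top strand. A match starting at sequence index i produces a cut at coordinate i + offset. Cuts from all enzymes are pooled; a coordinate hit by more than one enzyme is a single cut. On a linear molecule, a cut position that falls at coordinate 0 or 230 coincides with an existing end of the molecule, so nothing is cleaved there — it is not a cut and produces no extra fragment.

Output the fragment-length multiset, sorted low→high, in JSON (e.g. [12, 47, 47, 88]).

[3,6,6,7,7,8,8,8,8,8,9,9,9,9,9,9,10,10,10,11,11,12,14,14,15]

Per-enzyme occurrences:
  MvoII TCAAAA/3: at [15, 24, 41, 47, 79, 102, 109, 127, 146, 181, 189, 200, 208] ⇒ [18, 27, 44, 50, 82, 105, 112, 130, 149, 184, 192, 203, 211]
  OquX CATTTGAG/3: at [0, 33, 57, 65, 88, 115, 135, 153, 162, 172, 218] ⇒ [3, 36, 60, 68, 91, 118, 138, 156, 165, 175, 221]

All cut coordinates (distinct, sorted): [3, 18, 27, 36, 44, 50, 60, 68, 82, 91, 105, 112, 118, 130, 138, 149, 156, 165, 175, 184, 192, 203, 211, 221]

Fragment lengths:
  [0,3): 3 bp
  [3,18): 15 bp
  [18,27): 9 bp
  [27,36): 9 bp
  [36,44): 8 bp
  [44,50): 6 bp
  [50,60): 10 bp
  [60,68): 8 bp
  [68,82): 14 bp
  [82,91): 9 bp
  [91,105): 14 bp
  [105,112): 7 bp
  [112,118): 6 bp
  [118,130): 12 bp
  [130,138): 8 bp
  [138,149): 11 bp
  [149,156): 7 bp
  [156,165): 9 bp
  [165,175): 10 bp
  [175,184): 9 bp
  [184,192): 8 bp
  [192,203): 11 bp
  [203,211): 8 bp
  [211,221): 10 bp
  [221,230): 9 bp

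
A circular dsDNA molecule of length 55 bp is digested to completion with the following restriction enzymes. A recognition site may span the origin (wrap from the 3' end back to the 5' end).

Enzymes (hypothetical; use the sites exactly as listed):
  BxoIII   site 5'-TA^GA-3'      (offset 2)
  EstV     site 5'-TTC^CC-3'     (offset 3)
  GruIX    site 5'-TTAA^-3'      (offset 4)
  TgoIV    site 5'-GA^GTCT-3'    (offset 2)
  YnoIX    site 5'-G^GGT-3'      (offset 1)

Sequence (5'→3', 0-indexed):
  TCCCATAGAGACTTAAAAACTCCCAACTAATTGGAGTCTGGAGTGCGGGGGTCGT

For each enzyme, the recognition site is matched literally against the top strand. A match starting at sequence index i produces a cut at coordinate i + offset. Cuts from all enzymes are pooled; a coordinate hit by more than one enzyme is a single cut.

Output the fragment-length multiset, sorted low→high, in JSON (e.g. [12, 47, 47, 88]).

Per-enzyme occurrences:
  BxoIII TAGA/2: at [5] ⇒ [7]
  EstV TTCCC/3: at [54] ⇒ [2]
  GruIX TTAA/4: at [12] ⇒ [16]
  TgoIV GAGTCT/2: at [33] ⇒ [35]
  YnoIX GGGT/1: at [48] ⇒ [49]

Pooled cuts: [2, 7, 16, 35, 49]

Fragment lengths:
  2→7: 5 bp
  7→16: 9 bp
  16→35: 19 bp
  35→49: 14 bp
  49→2 (wrap): 55-49+2 = 8 bp

[5,8,9,14,19]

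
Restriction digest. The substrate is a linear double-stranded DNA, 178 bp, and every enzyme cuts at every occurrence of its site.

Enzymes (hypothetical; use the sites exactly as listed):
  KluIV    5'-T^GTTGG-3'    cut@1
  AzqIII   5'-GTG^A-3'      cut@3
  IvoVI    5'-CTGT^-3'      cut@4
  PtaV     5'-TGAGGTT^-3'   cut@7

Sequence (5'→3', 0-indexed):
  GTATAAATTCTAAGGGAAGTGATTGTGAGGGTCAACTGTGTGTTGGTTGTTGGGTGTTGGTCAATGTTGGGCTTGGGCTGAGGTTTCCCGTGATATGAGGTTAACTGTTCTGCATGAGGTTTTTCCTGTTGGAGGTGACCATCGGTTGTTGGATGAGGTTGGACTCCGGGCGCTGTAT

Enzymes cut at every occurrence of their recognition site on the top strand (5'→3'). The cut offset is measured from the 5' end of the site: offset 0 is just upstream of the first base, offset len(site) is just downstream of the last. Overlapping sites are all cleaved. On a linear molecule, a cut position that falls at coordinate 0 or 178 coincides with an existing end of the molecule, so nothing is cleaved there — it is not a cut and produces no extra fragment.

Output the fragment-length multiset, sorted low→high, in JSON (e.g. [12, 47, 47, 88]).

Per-enzyme occurrences:
  KluIV TGTTGG/1: at [40, 47, 54, 64, 126, 146] ⇒ [41, 48, 55, 65, 127, 147]
  AzqIII GTGA/3: at [18, 24, 89, 134] ⇒ [21, 27, 92, 137]
  IvoVI CTGT/4: at [35, 104, 125, 172] ⇒ [39, 108, 129, 176]
  PtaV TGAGGTT/7: at [78, 95, 114, 153] ⇒ [85, 102, 121, 160]

All cut coordinates (distinct, sorted): [21, 27, 39, 41, 48, 55, 65, 85, 92, 102, 108, 121, 127, 129, 137, 147, 160, 176]

Fragments:
  [0,21): 21 bp
  [21,27): 6 bp
  [27,39): 12 bp
  [39,41): 2 bp
  [41,48): 7 bp
  [48,55): 7 bp
  [55,65): 10 bp
  [65,85): 20 bp
  [85,92): 7 bp
  [92,102): 10 bp
  [102,108): 6 bp
  [108,121): 13 bp
  [121,127): 6 bp
  [127,129): 2 bp
  [129,137): 8 bp
  [137,147): 10 bp
  [147,160): 13 bp
  [160,176): 16 bp
  [176,178): 2 bp

[2,2,2,6,6,6,7,7,7,8,10,10,10,12,13,13,16,20,21]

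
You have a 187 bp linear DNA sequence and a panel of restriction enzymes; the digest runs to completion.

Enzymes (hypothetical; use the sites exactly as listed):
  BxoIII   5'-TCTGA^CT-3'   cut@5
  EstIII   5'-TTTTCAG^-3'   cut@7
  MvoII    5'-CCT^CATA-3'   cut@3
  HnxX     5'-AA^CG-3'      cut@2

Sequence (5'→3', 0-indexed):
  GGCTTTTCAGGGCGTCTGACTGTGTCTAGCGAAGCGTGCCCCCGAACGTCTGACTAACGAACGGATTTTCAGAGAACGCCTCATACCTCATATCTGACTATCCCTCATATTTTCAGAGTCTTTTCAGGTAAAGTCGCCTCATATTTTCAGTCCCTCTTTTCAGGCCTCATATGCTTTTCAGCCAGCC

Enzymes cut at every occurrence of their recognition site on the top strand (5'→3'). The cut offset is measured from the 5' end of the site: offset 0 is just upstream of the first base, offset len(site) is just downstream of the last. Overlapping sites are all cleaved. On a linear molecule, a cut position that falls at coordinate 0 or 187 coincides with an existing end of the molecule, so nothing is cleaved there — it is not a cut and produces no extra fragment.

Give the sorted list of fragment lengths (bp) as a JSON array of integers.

[4,4,4,4,5,6,7,7,8,9,9,10,11,11,11,11,12,13,14,27]

Site scan:
  BxoIII (TCTGACT, off=5): starts [14, 48, 92] → cuts [19, 53, 97]
  EstIII (TTTTCAG, off=7): starts [3, 65, 109, 120, 143, 156, 174] → cuts [10, 72, 116, 127, 150, 163, 181]
  MvoII (CCTCATA, off=3): starts [78, 85, 102, 136, 164] → cuts [81, 88, 105, 139, 167]
  HnxX (AACG, off=2): starts [44, 55, 59, 74] → cuts [46, 57, 61, 76]

Pooled cuts: [10, 19, 46, 53, 57, 61, 72, 76, 81, 88, 97, 105, 116, 127, 139, 150, 163, 167, 181]

Fragment lengths:
  [0,10): 10 bp
  [10,19): 9 bp
  [19,46): 27 bp
  [46,53): 7 bp
  [53,57): 4 bp
  [57,61): 4 bp
  [61,72): 11 bp
  [72,76): 4 bp
  [76,81): 5 bp
  [81,88): 7 bp
  [88,97): 9 bp
  [97,105): 8 bp
  [105,116): 11 bp
  [116,127): 11 bp
  [127,139): 12 bp
  [139,150): 11 bp
  [150,163): 13 bp
  [163,167): 4 bp
  [167,181): 14 bp
  [181,187): 6 bp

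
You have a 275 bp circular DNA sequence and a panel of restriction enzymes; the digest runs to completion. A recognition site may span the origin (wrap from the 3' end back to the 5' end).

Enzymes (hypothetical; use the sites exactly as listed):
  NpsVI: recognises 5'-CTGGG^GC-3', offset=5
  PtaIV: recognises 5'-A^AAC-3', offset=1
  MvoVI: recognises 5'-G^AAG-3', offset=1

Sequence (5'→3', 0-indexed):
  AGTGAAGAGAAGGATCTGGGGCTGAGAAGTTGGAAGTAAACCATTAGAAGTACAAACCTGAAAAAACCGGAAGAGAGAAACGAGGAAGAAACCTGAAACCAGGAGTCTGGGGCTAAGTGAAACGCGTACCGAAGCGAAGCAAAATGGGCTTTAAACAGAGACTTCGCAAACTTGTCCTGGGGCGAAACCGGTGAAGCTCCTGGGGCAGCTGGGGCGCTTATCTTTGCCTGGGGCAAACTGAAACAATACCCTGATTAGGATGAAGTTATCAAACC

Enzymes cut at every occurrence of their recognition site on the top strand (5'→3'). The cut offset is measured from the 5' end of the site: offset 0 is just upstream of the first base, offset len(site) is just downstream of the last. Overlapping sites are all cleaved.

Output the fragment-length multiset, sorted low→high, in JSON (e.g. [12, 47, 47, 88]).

[3,4,4,5,5,5,6,6,6,7,7,7,7,8,8,8,9,9,9,9,10,11,11,11,13,15,15,17,19,21]

Per-enzyme occurrences:
  NpsVI CTGGGGC/5: at [15, 106, 176, 199, 208, 227] ⇒ [20, 111, 181, 204, 213, 232]
  PtaIV AAAC/1: at [37, 53, 63, 77, 88, 95, 119, 152, 167, 184, 234, 240, 270] ⇒ [38, 54, 64, 78, 89, 96, 120, 153, 168, 185, 235, 241, 271]
  MvoVI GAAG/1: at [3, 8, 25, 32, 46, 69, 84, 130, 135, 192, 261] ⇒ [4, 9, 26, 33, 47, 70, 85, 131, 136, 193, 262]

All cut coordinates (distinct, sorted): [4, 9, 20, 26, 33, 38, 47, 54, 64, 70, 78, 85, 89, 96, 111, 120, 131, 136, 153, 168, 181, 185, 193, 204, 213, 232, 235, 241, 262, 271]

Fragment lengths:
  4→9: 5 bp
  9→20: 11 bp
  20→26: 6 bp
  26→33: 7 bp
  33→38: 5 bp
  38→47: 9 bp
  47→54: 7 bp
  54→64: 10 bp
  64→70: 6 bp
  70→78: 8 bp
  78→85: 7 bp
  85→89: 4 bp
  89→96: 7 bp
  96→111: 15 bp
  111→120: 9 bp
  120→131: 11 bp
  131→136: 5 bp
  136→153: 17 bp
  153→168: 15 bp
  168→181: 13 bp
  181→185: 4 bp
  185→193: 8 bp
  193→204: 11 bp
  204→213: 9 bp
  213→232: 19 bp
  232→235: 3 bp
  235→241: 6 bp
  241→262: 21 bp
  262→271: 9 bp
  271→4 (wrap): 275-271+4 = 8 bp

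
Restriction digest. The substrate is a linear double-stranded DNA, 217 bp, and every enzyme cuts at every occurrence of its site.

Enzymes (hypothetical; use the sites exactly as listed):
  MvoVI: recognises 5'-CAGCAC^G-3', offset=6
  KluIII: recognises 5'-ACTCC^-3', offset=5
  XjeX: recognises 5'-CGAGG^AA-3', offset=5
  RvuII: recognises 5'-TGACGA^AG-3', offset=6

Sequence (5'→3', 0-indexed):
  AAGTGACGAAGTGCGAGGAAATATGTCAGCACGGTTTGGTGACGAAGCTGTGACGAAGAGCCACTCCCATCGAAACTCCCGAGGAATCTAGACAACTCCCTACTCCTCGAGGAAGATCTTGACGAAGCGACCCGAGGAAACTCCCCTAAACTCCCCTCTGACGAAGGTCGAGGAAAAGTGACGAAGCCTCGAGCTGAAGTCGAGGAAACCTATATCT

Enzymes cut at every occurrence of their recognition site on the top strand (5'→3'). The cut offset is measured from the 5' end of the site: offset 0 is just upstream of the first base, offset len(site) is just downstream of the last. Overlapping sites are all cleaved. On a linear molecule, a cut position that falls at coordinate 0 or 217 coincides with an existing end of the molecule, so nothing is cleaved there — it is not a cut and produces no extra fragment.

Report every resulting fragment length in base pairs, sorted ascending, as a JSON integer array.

[5,6,7,7,9,9,9,10,10,11,11,11,12,12,12,13,13,14,15,21]

Per-enzyme occurrences:
  MvoVI CAGCACG/6: at [26] ⇒ [32]
  KluIII ACTCC/5: at [62, 74, 94, 101, 139, 149] ⇒ [67, 79, 99, 106, 144, 154]
  XjeX CGAGGAA/5: at [13, 79, 107, 132, 168, 200] ⇒ [18, 84, 112, 137, 173, 205]
  RvuII TGACGAAG/6: at [3, 39, 50, 119, 158, 178] ⇒ [9, 45, 56, 125, 164, 184]

Pooled cuts: [9, 18, 32, 45, 56, 67, 79, 84, 99, 106, 112, 125, 137, 144, 154, 164, 173, 184, 205]

Fragments:
  [0,9): 9 bp
  [9,18): 9 bp
  [18,32): 14 bp
  [32,45): 13 bp
  [45,56): 11 bp
  [56,67): 11 bp
  [67,79): 12 bp
  [79,84): 5 bp
  [84,99): 15 bp
  [99,106): 7 bp
  [106,112): 6 bp
  [112,125): 13 bp
  [125,137): 12 bp
  [137,144): 7 bp
  [144,154): 10 bp
  [154,164): 10 bp
  [164,173): 9 bp
  [173,184): 11 bp
  [184,205): 21 bp
  [205,217): 12 bp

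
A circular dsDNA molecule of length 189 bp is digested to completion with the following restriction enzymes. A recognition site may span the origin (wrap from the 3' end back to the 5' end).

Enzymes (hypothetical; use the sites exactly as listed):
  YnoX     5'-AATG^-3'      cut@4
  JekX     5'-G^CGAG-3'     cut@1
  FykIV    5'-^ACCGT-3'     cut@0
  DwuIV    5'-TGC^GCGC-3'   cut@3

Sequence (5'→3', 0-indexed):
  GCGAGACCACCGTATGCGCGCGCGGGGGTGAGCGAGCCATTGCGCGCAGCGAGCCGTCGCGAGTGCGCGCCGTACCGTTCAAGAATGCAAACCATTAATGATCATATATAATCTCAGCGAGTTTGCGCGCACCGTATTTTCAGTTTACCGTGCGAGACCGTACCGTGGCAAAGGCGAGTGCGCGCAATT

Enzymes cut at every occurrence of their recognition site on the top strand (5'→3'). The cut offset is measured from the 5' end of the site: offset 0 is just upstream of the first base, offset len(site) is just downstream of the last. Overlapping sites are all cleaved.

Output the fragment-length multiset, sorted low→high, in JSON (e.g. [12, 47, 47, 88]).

Scan for sites:
  YnoX (AATG, off=4): starts [83, 96] → cuts [87, 100]
  JekX (GCGAG, off=1): starts [0, 31, 48, 58, 116, 151, 173] → cuts [1, 32, 49, 59, 117, 152, 174]
  FykIV (ACCGT, off=0): starts [8, 73, 130, 146, 156, 161] → cuts [8, 73, 130, 146, 156, 161]
  DwuIV (TGCGCGC, off=3): starts [14, 40, 63, 123, 178] → cuts [17, 43, 66, 126, 181]

All cut coordinates (distinct, sorted): [1, 8, 17, 32, 43, 49, 59, 66, 73, 87, 100, 117, 126, 130, 146, 152, 156, 161, 174, 181]

Fragments:
  1→8: 7 bp
  8→17: 9 bp
  17→32: 15 bp
  32→43: 11 bp
  43→49: 6 bp
  49→59: 10 bp
  59→66: 7 bp
  66→73: 7 bp
  73→87: 14 bp
  87→100: 13 bp
  100→117: 17 bp
  117→126: 9 bp
  126→130: 4 bp
  130→146: 16 bp
  146→152: 6 bp
  152→156: 4 bp
  156→161: 5 bp
  161→174: 13 bp
  174→181: 7 bp
  181→1 (wrap): 189-181+1 = 9 bp

[4,4,5,6,6,7,7,7,7,9,9,9,10,11,13,13,14,15,16,17]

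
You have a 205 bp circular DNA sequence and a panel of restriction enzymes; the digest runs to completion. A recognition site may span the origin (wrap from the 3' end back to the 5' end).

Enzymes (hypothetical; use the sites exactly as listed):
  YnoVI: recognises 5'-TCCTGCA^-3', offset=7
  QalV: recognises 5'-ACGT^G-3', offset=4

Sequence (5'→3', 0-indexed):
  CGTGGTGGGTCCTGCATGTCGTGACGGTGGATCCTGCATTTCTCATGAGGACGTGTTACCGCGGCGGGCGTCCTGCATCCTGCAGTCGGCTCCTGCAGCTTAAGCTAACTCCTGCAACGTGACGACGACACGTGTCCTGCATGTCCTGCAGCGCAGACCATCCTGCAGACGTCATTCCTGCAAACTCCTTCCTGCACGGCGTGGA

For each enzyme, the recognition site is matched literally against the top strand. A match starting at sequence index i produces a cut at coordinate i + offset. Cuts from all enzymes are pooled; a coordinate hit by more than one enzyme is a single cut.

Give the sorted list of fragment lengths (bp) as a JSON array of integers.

Site scan:
  YnoVI TCCTGCA/7: at [9, 31, 70, 77, 90, 109, 134, 143, 160, 175, 189] ⇒ [16, 38, 77, 84, 97, 116, 141, 150, 167, 182, 196]
  QalV ACGTG/4: at [50, 116, 129, 204] ⇒ [3, 54, 120, 133]

All cut coordinates (distinct, sorted): [3, 16, 38, 54, 77, 84, 97, 116, 120, 133, 141, 150, 167, 182, 196]

Fragments:
  3→16: 13 bp
  16→38: 22 bp
  38→54: 16 bp
  54→77: 23 bp
  77→84: 7 bp
  84→97: 13 bp
  97→116: 19 bp
  116→120: 4 bp
  120→133: 13 bp
  133→141: 8 bp
  141→150: 9 bp
  150→167: 17 bp
  167→182: 15 bp
  182→196: 14 bp
  196→3 (wrap): 205-196+3 = 12 bp

[4,7,8,9,12,13,13,13,14,15,16,17,19,22,23]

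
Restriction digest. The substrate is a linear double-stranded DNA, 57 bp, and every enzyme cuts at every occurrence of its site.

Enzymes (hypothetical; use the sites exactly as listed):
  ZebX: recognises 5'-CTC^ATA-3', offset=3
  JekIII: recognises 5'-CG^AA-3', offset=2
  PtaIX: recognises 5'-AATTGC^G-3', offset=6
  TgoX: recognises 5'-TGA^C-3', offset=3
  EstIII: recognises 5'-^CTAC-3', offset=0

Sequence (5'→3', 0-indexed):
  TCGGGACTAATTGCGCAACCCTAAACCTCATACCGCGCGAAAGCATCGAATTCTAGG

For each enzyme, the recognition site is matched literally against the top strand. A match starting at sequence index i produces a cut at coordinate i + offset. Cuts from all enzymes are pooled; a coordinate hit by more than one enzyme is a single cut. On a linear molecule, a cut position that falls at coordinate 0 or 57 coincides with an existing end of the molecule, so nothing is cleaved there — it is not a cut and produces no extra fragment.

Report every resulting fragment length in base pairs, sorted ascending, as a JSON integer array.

Per-enzyme occurrences:
  ZebX (CTCATA, off=3): starts [26] → cuts [29]
  JekIII (CGAA, off=2): starts [37, 46] → cuts [39, 48]
  PtaIX (AATTGCG, off=6): starts [8] → cuts [14]
  TgoX (TGAC, off=3): no sites
  EstIII (CTAC, off=0): no sites

Pooled cuts: [14, 29, 39, 48]

Fragment lengths:
  [0,14): 14 bp
  [14,29): 15 bp
  [29,39): 10 bp
  [39,48): 9 bp
  [48,57): 9 bp

[9,9,10,14,15]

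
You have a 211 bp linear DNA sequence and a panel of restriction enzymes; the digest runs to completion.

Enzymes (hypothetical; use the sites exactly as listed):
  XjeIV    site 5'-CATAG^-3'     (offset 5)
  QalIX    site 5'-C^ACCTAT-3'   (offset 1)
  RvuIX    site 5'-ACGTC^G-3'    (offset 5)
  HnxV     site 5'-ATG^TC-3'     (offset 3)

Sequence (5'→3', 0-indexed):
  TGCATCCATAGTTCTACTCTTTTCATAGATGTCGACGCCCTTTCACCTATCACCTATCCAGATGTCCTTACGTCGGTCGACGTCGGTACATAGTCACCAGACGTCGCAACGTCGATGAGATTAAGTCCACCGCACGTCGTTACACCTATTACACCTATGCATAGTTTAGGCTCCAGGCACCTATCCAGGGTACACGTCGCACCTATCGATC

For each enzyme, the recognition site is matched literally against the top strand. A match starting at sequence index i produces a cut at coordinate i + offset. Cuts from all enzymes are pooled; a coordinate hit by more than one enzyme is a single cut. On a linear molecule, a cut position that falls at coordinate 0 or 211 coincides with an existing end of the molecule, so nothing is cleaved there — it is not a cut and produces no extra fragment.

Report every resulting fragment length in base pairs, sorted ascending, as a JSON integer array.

Scan for sites:
  XjeIV CATAG/5: at [6, 23, 88, 159] ⇒ [11, 28, 93, 164]
  QalIX CACCTAT/1: at [43, 50, 142, 151, 177, 199] ⇒ [44, 51, 143, 152, 178, 200]
  RvuIX ACGTCG/5: at [69, 79, 100, 108, 133, 193] ⇒ [74, 84, 105, 113, 138, 198]
  HnxV ATGTC/3: at [28, 61] ⇒ [31, 64]

Pooled cuts: [11, 28, 31, 44, 51, 64, 74, 84, 93, 105, 113, 138, 143, 152, 164, 178, 198, 200]

Fragment lengths:
  [0,11): 11 bp
  [11,28): 17 bp
  [28,31): 3 bp
  [31,44): 13 bp
  [44,51): 7 bp
  [51,64): 13 bp
  [64,74): 10 bp
  [74,84): 10 bp
  [84,93): 9 bp
  [93,105): 12 bp
  [105,113): 8 bp
  [113,138): 25 bp
  [138,143): 5 bp
  [143,152): 9 bp
  [152,164): 12 bp
  [164,178): 14 bp
  [178,198): 20 bp
  [198,200): 2 bp
  [200,211): 11 bp

[2,3,5,7,8,9,9,10,10,11,11,12,12,13,13,14,17,20,25]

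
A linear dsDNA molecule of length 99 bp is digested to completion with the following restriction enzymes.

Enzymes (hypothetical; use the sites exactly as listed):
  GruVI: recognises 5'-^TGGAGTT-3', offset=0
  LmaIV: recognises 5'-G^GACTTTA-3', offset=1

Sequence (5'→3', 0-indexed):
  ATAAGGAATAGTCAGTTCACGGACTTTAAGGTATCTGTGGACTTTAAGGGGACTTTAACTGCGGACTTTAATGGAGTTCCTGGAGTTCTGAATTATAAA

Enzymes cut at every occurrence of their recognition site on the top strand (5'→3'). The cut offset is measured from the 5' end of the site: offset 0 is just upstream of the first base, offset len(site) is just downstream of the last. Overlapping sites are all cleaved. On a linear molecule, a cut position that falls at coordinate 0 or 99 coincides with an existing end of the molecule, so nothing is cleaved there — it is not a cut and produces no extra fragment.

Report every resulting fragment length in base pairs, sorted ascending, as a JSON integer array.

Scan for sites:
  GruVI (TGGAGTT, off=0): starts [71, 80] → cuts [71, 80]
  LmaIV (GGACTTTA, off=1): starts [20, 38, 49, 62] → cuts [21, 39, 50, 63]

All cut coordinates (distinct, sorted): [21, 39, 50, 63, 71, 80]

Fragment lengths:
  [0,21): 21 bp
  [21,39): 18 bp
  [39,50): 11 bp
  [50,63): 13 bp
  [63,71): 8 bp
  [71,80): 9 bp
  [80,99): 19 bp

[8,9,11,13,18,19,21]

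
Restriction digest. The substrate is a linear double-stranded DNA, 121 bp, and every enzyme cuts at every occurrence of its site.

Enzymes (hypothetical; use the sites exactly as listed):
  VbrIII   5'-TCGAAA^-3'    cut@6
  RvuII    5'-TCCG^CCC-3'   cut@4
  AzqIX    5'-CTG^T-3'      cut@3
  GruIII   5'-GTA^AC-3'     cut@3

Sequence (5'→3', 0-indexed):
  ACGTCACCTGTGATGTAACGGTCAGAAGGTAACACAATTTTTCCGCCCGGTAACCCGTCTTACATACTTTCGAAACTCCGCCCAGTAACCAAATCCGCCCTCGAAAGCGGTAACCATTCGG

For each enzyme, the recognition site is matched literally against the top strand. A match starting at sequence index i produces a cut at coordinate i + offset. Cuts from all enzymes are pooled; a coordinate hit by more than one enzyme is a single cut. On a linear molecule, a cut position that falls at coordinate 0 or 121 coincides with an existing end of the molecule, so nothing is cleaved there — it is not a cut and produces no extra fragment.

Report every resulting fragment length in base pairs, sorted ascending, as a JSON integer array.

Site scan:
  VbrIII (TCGAAA, off=6): starts [69, 100] → cuts [75, 106]
  RvuII (TCCGCCC, off=4): starts [41, 76, 93] → cuts [45, 80, 97]
  AzqIX (CTGT, off=3): starts [7] → cuts [10]
  GruIII (GTAAC, off=3): starts [14, 28, 49, 84, 109] → cuts [17, 31, 52, 87, 112]

All cut coordinates (distinct, sorted): [10, 17, 31, 45, 52, 75, 80, 87, 97, 106, 112]

Fragments:
  [0,10): 10 bp
  [10,17): 7 bp
  [17,31): 14 bp
  [31,45): 14 bp
  [45,52): 7 bp
  [52,75): 23 bp
  [75,80): 5 bp
  [80,87): 7 bp
  [87,97): 10 bp
  [97,106): 9 bp
  [106,112): 6 bp
  [112,121): 9 bp

[5,6,7,7,7,9,9,10,10,14,14,23]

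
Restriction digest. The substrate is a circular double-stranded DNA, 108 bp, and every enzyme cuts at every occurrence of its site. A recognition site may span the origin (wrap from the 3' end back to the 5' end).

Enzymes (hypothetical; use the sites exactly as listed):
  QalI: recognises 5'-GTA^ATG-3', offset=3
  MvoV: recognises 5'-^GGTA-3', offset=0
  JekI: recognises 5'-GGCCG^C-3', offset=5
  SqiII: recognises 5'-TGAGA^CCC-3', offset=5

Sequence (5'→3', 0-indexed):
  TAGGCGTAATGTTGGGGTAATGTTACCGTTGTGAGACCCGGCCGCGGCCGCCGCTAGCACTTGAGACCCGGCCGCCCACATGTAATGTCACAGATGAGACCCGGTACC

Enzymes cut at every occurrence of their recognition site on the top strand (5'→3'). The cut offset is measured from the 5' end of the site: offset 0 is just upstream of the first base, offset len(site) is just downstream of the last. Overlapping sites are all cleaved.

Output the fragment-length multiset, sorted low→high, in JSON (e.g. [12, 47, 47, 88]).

[3,4,6,7,8,8,10,14,15,16,17]

Site scan:
  QalI (GTAATG, off=3): starts [5, 16, 81] → cuts [8, 19, 84]
  MvoV (GGTA, off=0): starts [15, 102] → cuts [15, 102]
  JekI (GGCCGC, off=5): starts [39, 45, 69] → cuts [44, 50, 74]
  SqiII (TGAGACCC, off=5): starts [31, 61, 94] → cuts [36, 66, 99]

All cut coordinates (distinct, sorted): [8, 15, 19, 36, 44, 50, 66, 74, 84, 99, 102]

Fragments:
  8→15: 7 bp
  15→19: 4 bp
  19→36: 17 bp
  36→44: 8 bp
  44→50: 6 bp
  50→66: 16 bp
  66→74: 8 bp
  74→84: 10 bp
  84→99: 15 bp
  99→102: 3 bp
  102→8 (wrap): 108-102+8 = 14 bp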